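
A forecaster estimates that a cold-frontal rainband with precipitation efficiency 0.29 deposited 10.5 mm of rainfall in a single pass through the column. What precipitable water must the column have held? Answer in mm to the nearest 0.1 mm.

PW = rainfall / ε = 10.5 / 0.29 = 36.2 mm.

PW ≈ 36.2 mm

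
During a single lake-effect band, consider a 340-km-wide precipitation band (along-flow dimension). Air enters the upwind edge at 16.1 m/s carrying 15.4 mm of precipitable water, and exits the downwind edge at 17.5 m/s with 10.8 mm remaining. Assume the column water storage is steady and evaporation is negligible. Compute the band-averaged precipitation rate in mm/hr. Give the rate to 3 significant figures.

R ≈ 0.624 mm/hr

Column moisture flux per unit crosswind length is F = V × PW.
Inflow: F_in = 16.1 × 15.4 = 247.94 mm·m/s
Outflow: F_out = 17.5 × 10.8 = 189 mm·m/s
Steady-state rate R = (F_in − F_out)/L = (247.94 − 189) / 340000 m = 1.734e-04 mm/s.
R = 1.734e-04 × 3600 = 0.624 mm/hr.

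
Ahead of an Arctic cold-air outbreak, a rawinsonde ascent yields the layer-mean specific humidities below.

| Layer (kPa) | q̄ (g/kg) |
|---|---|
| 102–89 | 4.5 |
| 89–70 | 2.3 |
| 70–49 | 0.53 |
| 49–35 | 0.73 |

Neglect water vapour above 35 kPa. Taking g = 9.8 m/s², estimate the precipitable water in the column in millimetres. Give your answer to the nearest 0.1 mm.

Precipitable water is the column-integrated vapour mass per unit area: PW = (1/g) Σ q̄ Δp, with q in kg/kg and Δp in Pa (1 kg/m² of water = 1 mm).
Layer 102–89 kPa: Δp = 130 hPa = 13000 Pa, q̄ = 0.0045 kg/kg → 0.0045 × 13000 / 9.8 = 5.97 mm
Layer 89–70 kPa: Δp = 190 hPa = 19000 Pa, q̄ = 0.0023 kg/kg → 0.0023 × 19000 / 9.8 = 4.46 mm
Layer 70–49 kPa: Δp = 210 hPa = 21000 Pa, q̄ = 0.00053 kg/kg → 0.00053 × 21000 / 9.8 = 1.14 mm
Layer 49–35 kPa: Δp = 140 hPa = 14000 Pa, q̄ = 0.00073 kg/kg → 0.00073 × 14000 / 9.8 = 1.04 mm
PW = 5.97 + 4.46 + 1.14 + 1.04 = 12.61 ≈ 12.6 mm.

PW ≈ 12.6 mm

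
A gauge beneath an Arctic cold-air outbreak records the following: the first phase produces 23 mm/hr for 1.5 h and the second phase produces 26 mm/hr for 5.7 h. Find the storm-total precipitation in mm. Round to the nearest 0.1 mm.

Total = Σ Rᵢ Δtᵢ = 23 × 1.5 + 26 × 5.7
      = 34.5 + 148.2 = 182.7 mm.

total ≈ 182.7 mm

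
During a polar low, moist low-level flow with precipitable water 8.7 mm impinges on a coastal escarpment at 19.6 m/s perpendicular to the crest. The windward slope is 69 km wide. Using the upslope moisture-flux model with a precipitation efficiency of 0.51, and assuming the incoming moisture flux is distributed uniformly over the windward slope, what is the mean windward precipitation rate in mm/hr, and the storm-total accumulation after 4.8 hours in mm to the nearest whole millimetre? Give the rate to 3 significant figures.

Incoming column moisture flux per unit ridge length: F = V × PW = 19.6 × 8.7 = 170.52 mm·m/s.
Spread over the 69 km slope with efficiency ε = 0.51: R = ε·F/W = 0.51 × 170.52 / 69000 m = 1.260e-03 mm/s.
R = 1.260e-03 × 3600 = 4.54 mm/hr.
Over 4.8 h: total = 4.54 × 4.8 = 21.792 ≈ 22 mm.

R ≈ 4.54 mm/hr; total ≈ 22 mm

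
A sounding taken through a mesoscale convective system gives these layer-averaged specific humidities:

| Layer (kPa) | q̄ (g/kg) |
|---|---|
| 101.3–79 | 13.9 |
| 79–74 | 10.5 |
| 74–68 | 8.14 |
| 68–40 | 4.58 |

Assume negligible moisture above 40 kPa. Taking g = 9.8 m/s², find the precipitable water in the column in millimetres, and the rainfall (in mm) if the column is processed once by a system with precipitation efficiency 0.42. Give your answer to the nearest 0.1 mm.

Precipitable water is the column-integrated vapour mass per unit area: PW = (1/g) Σ q̄ Δp, with q in kg/kg and Δp in Pa (1 kg/m² of water = 1 mm).
Layer 101.3–79 kPa: Δp = 223 hPa = 22300 Pa, q̄ = 0.0139 kg/kg → 0.0139 × 22300 / 9.8 = 31.63 mm
Layer 79–74 kPa: Δp = 50 hPa = 5000 Pa, q̄ = 0.0105 kg/kg → 0.0105 × 5000 / 9.8 = 5.36 mm
Layer 74–68 kPa: Δp = 60 hPa = 6000 Pa, q̄ = 0.00814 kg/kg → 0.00814 × 6000 / 9.8 = 4.98 mm
Layer 68–40 kPa: Δp = 280 hPa = 28000 Pa, q̄ = 0.00458 kg/kg → 0.00458 × 28000 / 9.8 = 13.09 mm
PW = 31.63 + 5.36 + 4.98 + 13.09 = 55.06 ≈ 55.1 mm.
Rainfall = ε × PW = 0.42 × 55.1 = 23.1 mm.

PW ≈ 55.1 mm; rainfall ≈ 23.1 mm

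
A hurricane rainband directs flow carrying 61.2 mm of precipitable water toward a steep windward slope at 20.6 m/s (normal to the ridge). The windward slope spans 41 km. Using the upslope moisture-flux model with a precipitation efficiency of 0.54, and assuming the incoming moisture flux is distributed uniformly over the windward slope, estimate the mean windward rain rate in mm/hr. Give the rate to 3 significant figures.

Incoming column moisture flux per unit ridge length: F = V × PW = 20.6 × 61.2 = 1260.72 mm·m/s.
Spread over the 41 km slope with efficiency ε = 0.54: R = ε·F/W = 0.54 × 1260.72 / 41000 m = 1.660e-02 mm/s.
R = 1.660e-02 × 3600 = 59.8 mm/hr.

R ≈ 59.8 mm/hr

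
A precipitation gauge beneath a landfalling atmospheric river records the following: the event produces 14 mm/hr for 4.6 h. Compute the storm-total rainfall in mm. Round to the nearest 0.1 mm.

Total = Σ Rᵢ Δtᵢ = 14 × 4.6
      = 64.4 = 64.4 mm.

total ≈ 64.4 mm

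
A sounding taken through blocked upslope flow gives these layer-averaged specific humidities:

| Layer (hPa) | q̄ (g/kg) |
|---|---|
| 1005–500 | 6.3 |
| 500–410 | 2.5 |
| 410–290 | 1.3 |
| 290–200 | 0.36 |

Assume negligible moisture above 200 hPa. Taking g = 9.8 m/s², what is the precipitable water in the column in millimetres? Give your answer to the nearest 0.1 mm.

PW ≈ 36.7 mm

Precipitable water is the column-integrated vapour mass per unit area: PW = (1/g) Σ q̄ Δp, with q in kg/kg and Δp in Pa (1 kg/m² of water = 1 mm).
Layer 1005–500 hPa: Δp = 505 hPa = 50500 Pa, q̄ = 0.0063 kg/kg → 0.0063 × 50500 / 9.8 = 32.46 mm
Layer 500–410 hPa: Δp = 90 hPa = 9000 Pa, q̄ = 0.0025 kg/kg → 0.0025 × 9000 / 9.8 = 2.30 mm
Layer 410–290 hPa: Δp = 120 hPa = 12000 Pa, q̄ = 0.0013 kg/kg → 0.0013 × 12000 / 9.8 = 1.59 mm
Layer 290–200 hPa: Δp = 90 hPa = 9000 Pa, q̄ = 0.00036 kg/kg → 0.00036 × 9000 / 9.8 = 0.33 mm
PW = 32.46 + 2.30 + 1.59 + 0.33 = 36.68 ≈ 36.7 mm.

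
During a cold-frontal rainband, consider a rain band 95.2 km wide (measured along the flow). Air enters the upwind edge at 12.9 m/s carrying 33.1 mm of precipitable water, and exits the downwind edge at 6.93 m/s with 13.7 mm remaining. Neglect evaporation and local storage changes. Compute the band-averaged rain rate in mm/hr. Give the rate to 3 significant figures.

R ≈ 12.6 mm/hr

Column moisture flux per unit crosswind length is F = V × PW.
Inflow: F_in = 12.9 × 33.1 = 426.99 mm·m/s
Outflow: F_out = 6.93 × 13.7 = 94.941 mm·m/s
Steady-state rate R = (F_in − F_out)/L = (426.99 − 94.941) / 95200 m = 3.488e-03 mm/s.
R = 3.488e-03 × 3600 = 12.6 mm/hr.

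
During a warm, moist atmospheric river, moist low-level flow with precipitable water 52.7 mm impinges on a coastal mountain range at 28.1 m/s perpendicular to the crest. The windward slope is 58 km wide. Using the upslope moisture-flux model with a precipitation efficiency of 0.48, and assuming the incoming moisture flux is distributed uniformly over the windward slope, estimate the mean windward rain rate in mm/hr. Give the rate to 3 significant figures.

Incoming column moisture flux per unit ridge length: F = V × PW = 28.1 × 52.7 = 1480.87 mm·m/s.
Spread over the 58 km slope with efficiency ε = 0.48: R = ε·F/W = 0.48 × 1480.87 / 58000 m = 1.226e-02 mm/s.
R = 1.226e-02 × 3600 = 44.1 mm/hr.

R ≈ 44.1 mm/hr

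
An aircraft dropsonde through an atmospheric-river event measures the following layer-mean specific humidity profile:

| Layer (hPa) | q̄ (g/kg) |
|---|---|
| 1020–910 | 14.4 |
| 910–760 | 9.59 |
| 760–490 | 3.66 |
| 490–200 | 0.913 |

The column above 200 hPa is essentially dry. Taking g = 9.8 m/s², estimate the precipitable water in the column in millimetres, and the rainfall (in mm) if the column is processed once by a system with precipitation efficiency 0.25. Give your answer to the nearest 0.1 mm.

PW ≈ 43.6 mm; rainfall ≈ 10.9 mm

Precipitable water is the column-integrated vapour mass per unit area: PW = (1/g) Σ q̄ Δp, with q in kg/kg and Δp in Pa (1 kg/m² of water = 1 mm).
Layer 1020–910 hPa: Δp = 110 hPa = 11000 Pa, q̄ = 0.0144 kg/kg → 0.0144 × 11000 / 9.8 = 16.16 mm
Layer 910–760 hPa: Δp = 150 hPa = 15000 Pa, q̄ = 0.00959 kg/kg → 0.00959 × 15000 / 9.8 = 14.68 mm
Layer 760–490 hPa: Δp = 270 hPa = 27000 Pa, q̄ = 0.00366 kg/kg → 0.00366 × 27000 / 9.8 = 10.08 mm
Layer 490–200 hPa: Δp = 290 hPa = 29000 Pa, q̄ = 0.000913 kg/kg → 0.000913 × 29000 / 9.8 = 2.70 mm
PW = 16.16 + 14.68 + 10.08 + 2.70 = 43.62 ≈ 43.6 mm.
Rainfall = ε × PW = 0.25 × 43.6 = 10.9 mm.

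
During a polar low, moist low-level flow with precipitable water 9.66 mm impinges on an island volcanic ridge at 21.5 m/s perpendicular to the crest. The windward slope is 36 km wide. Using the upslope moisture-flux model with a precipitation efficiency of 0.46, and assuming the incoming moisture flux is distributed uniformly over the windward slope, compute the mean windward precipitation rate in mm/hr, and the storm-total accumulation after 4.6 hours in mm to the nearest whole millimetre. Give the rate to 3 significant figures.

Incoming column moisture flux per unit ridge length: F = V × PW = 21.5 × 9.66 = 207.69 mm·m/s.
Spread over the 36 km slope with efficiency ε = 0.46: R = ε·F/W = 0.46 × 207.69 / 36000 m = 2.654e-03 mm/s.
R = 2.654e-03 × 3600 = 9.55 mm/hr.
Over 4.6 h: total = 9.55 × 4.6 = 43.93 ≈ 44 mm.

R ≈ 9.55 mm/hr; total ≈ 44 mm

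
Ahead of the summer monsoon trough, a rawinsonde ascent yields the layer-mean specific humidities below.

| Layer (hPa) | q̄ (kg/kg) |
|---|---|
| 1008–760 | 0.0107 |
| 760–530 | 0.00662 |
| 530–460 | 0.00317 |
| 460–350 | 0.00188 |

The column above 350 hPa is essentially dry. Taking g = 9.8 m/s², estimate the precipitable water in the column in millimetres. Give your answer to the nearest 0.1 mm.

Precipitable water is the column-integrated vapour mass per unit area: PW = (1/g) Σ q̄ Δp, with q in kg/kg and Δp in Pa (1 kg/m² of water = 1 mm).
Layer 1008–760 hPa: Δp = 248 hPa = 24800 Pa, q̄ = 0.0107 kg/kg → 0.0107 × 24800 / 9.8 = 27.08 mm
Layer 760–530 hPa: Δp = 230 hPa = 23000 Pa, q̄ = 0.00662 kg/kg → 0.00662 × 23000 / 9.8 = 15.54 mm
Layer 530–460 hPa: Δp = 70 hPa = 7000 Pa, q̄ = 0.00317 kg/kg → 0.00317 × 7000 / 9.8 = 2.26 mm
Layer 460–350 hPa: Δp = 110 hPa = 11000 Pa, q̄ = 0.00188 kg/kg → 0.00188 × 11000 / 9.8 = 2.11 mm
PW = 27.08 + 15.54 + 2.26 + 2.11 = 46.99 ≈ 47.0 mm.

PW ≈ 47.0 mm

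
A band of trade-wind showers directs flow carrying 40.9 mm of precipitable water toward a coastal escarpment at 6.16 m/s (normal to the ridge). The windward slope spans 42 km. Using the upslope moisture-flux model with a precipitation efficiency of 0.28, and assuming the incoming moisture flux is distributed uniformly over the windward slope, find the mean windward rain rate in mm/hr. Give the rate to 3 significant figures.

R ≈ 6.05 mm/hr

Incoming column moisture flux per unit ridge length: F = V × PW = 6.16 × 40.9 = 251.944 mm·m/s.
Spread over the 42 km slope with efficiency ε = 0.28: R = ε·F/W = 0.28 × 251.944 / 42000 m = 1.680e-03 mm/s.
R = 1.680e-03 × 3600 = 6.05 mm/hr.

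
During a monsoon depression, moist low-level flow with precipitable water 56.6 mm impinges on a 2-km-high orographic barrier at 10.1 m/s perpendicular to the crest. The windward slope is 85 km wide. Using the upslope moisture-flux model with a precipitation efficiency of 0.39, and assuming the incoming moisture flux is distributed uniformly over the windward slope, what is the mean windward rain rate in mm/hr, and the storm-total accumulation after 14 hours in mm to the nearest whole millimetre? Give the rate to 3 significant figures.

R ≈ 9.44 mm/hr; total ≈ 132 mm

Incoming column moisture flux per unit ridge length: F = V × PW = 10.1 × 56.6 = 571.66 mm·m/s.
Spread over the 85 km slope with efficiency ε = 0.39: R = ε·F/W = 0.39 × 571.66 / 85000 m = 2.623e-03 mm/s.
R = 2.623e-03 × 3600 = 9.44 mm/hr.
Over 14 h: total = 9.44 × 14 = 132.16 ≈ 132 mm.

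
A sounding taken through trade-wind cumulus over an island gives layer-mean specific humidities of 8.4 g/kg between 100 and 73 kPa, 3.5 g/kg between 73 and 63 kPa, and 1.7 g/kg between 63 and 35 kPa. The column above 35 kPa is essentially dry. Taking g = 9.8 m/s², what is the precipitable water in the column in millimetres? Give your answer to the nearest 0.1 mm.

PW ≈ 31.6 mm

Precipitable water is the column-integrated vapour mass per unit area: PW = (1/g) Σ q̄ Δp, with q in kg/kg and Δp in Pa (1 kg/m² of water = 1 mm).
Layer 100–73 kPa: Δp = 270 hPa = 27000 Pa, q̄ = 0.0084 kg/kg → 0.0084 × 27000 / 9.8 = 23.14 mm
Layer 73–63 kPa: Δp = 100 hPa = 10000 Pa, q̄ = 0.0035 kg/kg → 0.0035 × 10000 / 9.8 = 3.57 mm
Layer 63–35 kPa: Δp = 280 hPa = 28000 Pa, q̄ = 0.0017 kg/kg → 0.0017 × 28000 / 9.8 = 4.86 mm
PW = 23.14 + 3.57 + 4.86 = 31.57 ≈ 31.6 mm.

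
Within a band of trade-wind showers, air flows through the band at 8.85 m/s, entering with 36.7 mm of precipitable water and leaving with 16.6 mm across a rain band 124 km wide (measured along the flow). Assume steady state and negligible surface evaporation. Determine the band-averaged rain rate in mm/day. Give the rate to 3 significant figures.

Column moisture flux per unit crosswind length is F = V × PW.
Inflow: F_in = 8.85 × 36.7 = 324.795 mm·m/s
Outflow: F_out = 8.85 × 16.6 = 146.91 mm·m/s
Steady-state rate R = (F_in − F_out)/L = (324.795 − 146.91) / 124000 m = 1.435e-03 mm/s.
R = 1.435e-03 × 3600 × 24 = 124 mm/day.

R ≈ 124 mm/day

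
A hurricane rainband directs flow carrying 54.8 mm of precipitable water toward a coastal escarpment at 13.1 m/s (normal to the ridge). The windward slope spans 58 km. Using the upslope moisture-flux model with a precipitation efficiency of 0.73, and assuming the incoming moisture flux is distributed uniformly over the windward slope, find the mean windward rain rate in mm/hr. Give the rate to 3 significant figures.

Incoming column moisture flux per unit ridge length: F = V × PW = 13.1 × 54.8 = 717.88 mm·m/s.
Spread over the 58 km slope with efficiency ε = 0.73: R = ε·F/W = 0.73 × 717.88 / 58000 m = 9.035e-03 mm/s.
R = 9.035e-03 × 3600 = 32.5 mm/hr.

R ≈ 32.5 mm/hr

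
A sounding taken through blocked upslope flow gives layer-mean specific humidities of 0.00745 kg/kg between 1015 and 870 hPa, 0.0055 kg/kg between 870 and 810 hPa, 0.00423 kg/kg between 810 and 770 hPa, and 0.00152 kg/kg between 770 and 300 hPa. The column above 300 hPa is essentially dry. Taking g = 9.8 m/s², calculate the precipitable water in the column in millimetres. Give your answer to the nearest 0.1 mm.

PW ≈ 23.4 mm

Precipitable water is the column-integrated vapour mass per unit area: PW = (1/g) Σ q̄ Δp, with q in kg/kg and Δp in Pa (1 kg/m² of water = 1 mm).
Layer 1015–870 hPa: Δp = 145 hPa = 14500 Pa, q̄ = 0.00745 kg/kg → 0.00745 × 14500 / 9.8 = 11.02 mm
Layer 870–810 hPa: Δp = 60 hPa = 6000 Pa, q̄ = 0.0055 kg/kg → 0.0055 × 6000 / 9.8 = 3.37 mm
Layer 810–770 hPa: Δp = 40 hPa = 4000 Pa, q̄ = 0.00423 kg/kg → 0.00423 × 4000 / 9.8 = 1.73 mm
Layer 770–300 hPa: Δp = 470 hPa = 47000 Pa, q̄ = 0.00152 kg/kg → 0.00152 × 47000 / 9.8 = 7.29 mm
PW = 11.02 + 3.37 + 1.73 + 7.29 = 23.41 ≈ 23.4 mm.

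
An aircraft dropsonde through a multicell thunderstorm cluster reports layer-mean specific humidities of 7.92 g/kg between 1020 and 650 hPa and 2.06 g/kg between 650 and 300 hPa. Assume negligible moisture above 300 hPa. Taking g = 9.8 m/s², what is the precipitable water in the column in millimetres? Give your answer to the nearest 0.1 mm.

Precipitable water is the column-integrated vapour mass per unit area: PW = (1/g) Σ q̄ Δp, with q in kg/kg and Δp in Pa (1 kg/m² of water = 1 mm).
Layer 1020–650 hPa: Δp = 370 hPa = 37000 Pa, q̄ = 0.00792 kg/kg → 0.00792 × 37000 / 9.8 = 29.90 mm
Layer 650–300 hPa: Δp = 350 hPa = 35000 Pa, q̄ = 0.00206 kg/kg → 0.00206 × 35000 / 9.8 = 7.36 mm
PW = 29.90 + 7.36 = 37.26 ≈ 37.3 mm.

PW ≈ 37.3 mm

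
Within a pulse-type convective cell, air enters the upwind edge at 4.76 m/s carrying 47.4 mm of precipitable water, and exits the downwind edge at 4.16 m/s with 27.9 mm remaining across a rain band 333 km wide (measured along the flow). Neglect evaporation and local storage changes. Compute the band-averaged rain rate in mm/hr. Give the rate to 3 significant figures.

R ≈ 1.18 mm/hr

Column moisture flux per unit crosswind length is F = V × PW.
Inflow: F_in = 4.76 × 47.4 = 225.624 mm·m/s
Outflow: F_out = 4.16 × 27.9 = 116.064 mm·m/s
Steady-state rate R = (F_in − F_out)/L = (225.624 − 116.064) / 333000 m = 3.290e-04 mm/s.
R = 3.290e-04 × 3600 = 1.18 mm/hr.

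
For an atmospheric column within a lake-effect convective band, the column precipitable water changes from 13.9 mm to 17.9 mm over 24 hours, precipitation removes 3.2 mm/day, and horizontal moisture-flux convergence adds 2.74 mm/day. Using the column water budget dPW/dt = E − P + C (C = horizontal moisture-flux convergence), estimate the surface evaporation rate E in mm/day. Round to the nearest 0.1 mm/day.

E ≈ 4.5 mm/day

dPW/dt = (17.9 − 13.9) mm / (24/24 day) = +4.000 mm/day.
E = dPW/dt + P − C = (+4.000) + 3.2 − (2.74) = 4.5 mm/day.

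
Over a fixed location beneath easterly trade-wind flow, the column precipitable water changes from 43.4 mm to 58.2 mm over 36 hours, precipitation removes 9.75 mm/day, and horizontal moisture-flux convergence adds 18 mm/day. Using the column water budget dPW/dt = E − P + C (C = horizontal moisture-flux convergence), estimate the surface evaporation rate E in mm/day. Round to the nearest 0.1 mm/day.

E ≈ 1.6 mm/day

dPW/dt = (58.2 − 43.4) mm / (36/24 day) = +9.867 mm/day.
E = dPW/dt + P − C = (+9.867) + 9.75 − (18) = 1.6 mm/day.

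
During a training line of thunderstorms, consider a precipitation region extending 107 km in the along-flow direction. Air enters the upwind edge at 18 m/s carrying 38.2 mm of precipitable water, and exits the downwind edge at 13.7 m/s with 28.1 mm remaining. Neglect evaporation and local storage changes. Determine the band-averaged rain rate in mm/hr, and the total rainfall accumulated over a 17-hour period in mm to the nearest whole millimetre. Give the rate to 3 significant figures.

R ≈ 10.2 mm/hr; total ≈ 173 mm

Column moisture flux per unit crosswind length is F = V × PW.
Inflow: F_in = 18 × 38.2 = 687.6 mm·m/s
Outflow: F_out = 13.7 × 28.1 = 384.97 mm·m/s
Steady-state rate R = (F_in − F_out)/L = (687.6 − 384.97) / 107000 m = 2.828e-03 mm/s.
R = 2.828e-03 × 3600 = 10.2 mm/hr.
Over 17 h: total = 10.2 × 17 = 173.4 ≈ 173 mm.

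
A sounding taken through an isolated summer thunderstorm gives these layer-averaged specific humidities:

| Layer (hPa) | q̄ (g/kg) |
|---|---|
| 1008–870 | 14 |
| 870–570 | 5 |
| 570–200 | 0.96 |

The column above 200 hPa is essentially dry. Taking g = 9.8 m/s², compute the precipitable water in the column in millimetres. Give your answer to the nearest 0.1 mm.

PW ≈ 38.6 mm

Precipitable water is the column-integrated vapour mass per unit area: PW = (1/g) Σ q̄ Δp, with q in kg/kg and Δp in Pa (1 kg/m² of water = 1 mm).
Layer 1008–870 hPa: Δp = 138 hPa = 13800 Pa, q̄ = 0.014 kg/kg → 0.014 × 13800 / 9.8 = 19.71 mm
Layer 870–570 hPa: Δp = 300 hPa = 30000 Pa, q̄ = 0.005 kg/kg → 0.005 × 30000 / 9.8 = 15.31 mm
Layer 570–200 hPa: Δp = 370 hPa = 37000 Pa, q̄ = 0.00096 kg/kg → 0.00096 × 37000 / 9.8 = 3.62 mm
PW = 19.71 + 15.31 + 3.62 = 38.64 ≈ 38.6 mm.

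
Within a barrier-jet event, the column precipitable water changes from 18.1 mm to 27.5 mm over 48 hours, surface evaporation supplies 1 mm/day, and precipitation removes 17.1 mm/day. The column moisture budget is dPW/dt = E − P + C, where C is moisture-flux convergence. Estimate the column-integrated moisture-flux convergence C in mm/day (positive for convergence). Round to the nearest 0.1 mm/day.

dPW/dt = (27.5 − 18.1) mm / (48/24 day) = +4.700 mm/day.
C = dPW/dt − E + P = (+4.700) − 1 + 17.1 = 20.8 mm/day.

C ≈ 20.8 mm/day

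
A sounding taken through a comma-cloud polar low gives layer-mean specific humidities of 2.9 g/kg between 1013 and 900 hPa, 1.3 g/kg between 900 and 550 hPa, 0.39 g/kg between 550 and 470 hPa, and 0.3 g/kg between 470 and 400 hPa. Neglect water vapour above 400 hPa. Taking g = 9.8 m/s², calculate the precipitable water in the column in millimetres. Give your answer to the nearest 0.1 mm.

PW ≈ 8.5 mm

Precipitable water is the column-integrated vapour mass per unit area: PW = (1/g) Σ q̄ Δp, with q in kg/kg and Δp in Pa (1 kg/m² of water = 1 mm).
Layer 1013–900 hPa: Δp = 113 hPa = 11300 Pa, q̄ = 0.0029 kg/kg → 0.0029 × 11300 / 9.8 = 3.34 mm
Layer 900–550 hPa: Δp = 350 hPa = 35000 Pa, q̄ = 0.0013 kg/kg → 0.0013 × 35000 / 9.8 = 4.64 mm
Layer 550–470 hPa: Δp = 80 hPa = 8000 Pa, q̄ = 0.00039 kg/kg → 0.00039 × 8000 / 9.8 = 0.32 mm
Layer 470–400 hPa: Δp = 70 hPa = 7000 Pa, q̄ = 0.0003 kg/kg → 0.0003 × 7000 / 9.8 = 0.21 mm
PW = 3.34 + 4.64 + 0.32 + 0.21 = 8.51 ≈ 8.5 mm.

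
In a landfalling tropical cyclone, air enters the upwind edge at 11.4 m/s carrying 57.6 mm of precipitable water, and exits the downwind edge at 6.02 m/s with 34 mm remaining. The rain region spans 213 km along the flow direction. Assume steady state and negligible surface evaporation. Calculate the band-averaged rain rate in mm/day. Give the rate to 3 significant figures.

Column moisture flux per unit crosswind length is F = V × PW.
Inflow: F_in = 11.4 × 57.6 = 656.64 mm·m/s
Outflow: F_out = 6.02 × 34 = 204.68 mm·m/s
Steady-state rate R = (F_in − F_out)/L = (656.64 − 204.68) / 213000 m = 2.122e-03 mm/s.
R = 2.122e-03 × 3600 × 24 = 183 mm/day.

R ≈ 183 mm/day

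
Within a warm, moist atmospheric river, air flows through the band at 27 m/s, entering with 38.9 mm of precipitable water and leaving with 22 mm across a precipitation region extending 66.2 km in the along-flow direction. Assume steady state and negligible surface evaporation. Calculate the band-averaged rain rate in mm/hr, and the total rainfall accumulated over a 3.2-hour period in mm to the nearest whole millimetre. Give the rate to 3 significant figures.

R ≈ 24.8 mm/hr; total ≈ 79 mm

Column moisture flux per unit crosswind length is F = V × PW.
Inflow: F_in = 27 × 38.9 = 1050.3 mm·m/s
Outflow: F_out = 27 × 22 = 594 mm·m/s
Steady-state rate R = (F_in − F_out)/L = (1050.3 − 594) / 66200 m = 6.893e-03 mm/s.
R = 6.893e-03 × 3600 = 24.8 mm/hr.
Over 3.2 h: total = 24.8 × 3.2 = 79.36 ≈ 79 mm.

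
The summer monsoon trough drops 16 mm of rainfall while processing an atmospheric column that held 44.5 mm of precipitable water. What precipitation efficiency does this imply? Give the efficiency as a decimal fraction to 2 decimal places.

ε ≈ 0.36

ε = rainfall / PW = 16 / 44.5 = 0.36.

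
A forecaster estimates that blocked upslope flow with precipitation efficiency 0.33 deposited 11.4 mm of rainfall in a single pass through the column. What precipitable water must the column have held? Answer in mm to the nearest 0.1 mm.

PW ≈ 34.5 mm

PW = rainfall / ε = 11.4 / 0.33 = 34.5 mm.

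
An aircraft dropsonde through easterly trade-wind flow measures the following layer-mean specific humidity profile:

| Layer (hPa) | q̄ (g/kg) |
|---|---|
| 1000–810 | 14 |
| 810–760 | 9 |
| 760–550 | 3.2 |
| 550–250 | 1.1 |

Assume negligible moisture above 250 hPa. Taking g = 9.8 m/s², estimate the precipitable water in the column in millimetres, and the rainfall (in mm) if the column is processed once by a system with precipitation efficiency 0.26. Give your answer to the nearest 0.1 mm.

PW ≈ 42.0 mm; rainfall ≈ 10.9 mm

Precipitable water is the column-integrated vapour mass per unit area: PW = (1/g) Σ q̄ Δp, with q in kg/kg and Δp in Pa (1 kg/m² of water = 1 mm).
Layer 1000–810 hPa: Δp = 190 hPa = 19000 Pa, q̄ = 0.014 kg/kg → 0.014 × 19000 / 9.8 = 27.14 mm
Layer 810–760 hPa: Δp = 50 hPa = 5000 Pa, q̄ = 0.009 kg/kg → 0.009 × 5000 / 9.8 = 4.59 mm
Layer 760–550 hPa: Δp = 210 hPa = 21000 Pa, q̄ = 0.0032 kg/kg → 0.0032 × 21000 / 9.8 = 6.86 mm
Layer 550–250 hPa: Δp = 300 hPa = 30000 Pa, q̄ = 0.0011 kg/kg → 0.0011 × 30000 / 9.8 = 3.37 mm
PW = 27.14 + 4.59 + 6.86 + 3.37 = 41.96 ≈ 42.0 mm.
Rainfall = ε × PW = 0.26 × 42.0 = 10.9 mm.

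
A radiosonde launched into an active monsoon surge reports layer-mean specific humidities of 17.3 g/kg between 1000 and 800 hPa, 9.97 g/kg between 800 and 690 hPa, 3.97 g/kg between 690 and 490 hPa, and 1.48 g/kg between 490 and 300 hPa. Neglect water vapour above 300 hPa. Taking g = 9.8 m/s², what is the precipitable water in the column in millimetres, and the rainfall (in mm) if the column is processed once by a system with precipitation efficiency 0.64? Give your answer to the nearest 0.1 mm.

PW ≈ 57.5 mm; rainfall ≈ 36.8 mm

Precipitable water is the column-integrated vapour mass per unit area: PW = (1/g) Σ q̄ Δp, with q in kg/kg and Δp in Pa (1 kg/m² of water = 1 mm).
Layer 1000–800 hPa: Δp = 200 hPa = 20000 Pa, q̄ = 0.0173 kg/kg → 0.0173 × 20000 / 9.8 = 35.31 mm
Layer 800–690 hPa: Δp = 110 hPa = 11000 Pa, q̄ = 0.00997 kg/kg → 0.00997 × 11000 / 9.8 = 11.19 mm
Layer 690–490 hPa: Δp = 200 hPa = 20000 Pa, q̄ = 0.00397 kg/kg → 0.00397 × 20000 / 9.8 = 8.10 mm
Layer 490–300 hPa: Δp = 190 hPa = 19000 Pa, q̄ = 0.00148 kg/kg → 0.00148 × 19000 / 9.8 = 2.87 mm
PW = 35.31 + 11.19 + 8.10 + 2.87 = 57.47 ≈ 57.5 mm.
Rainfall = ε × PW = 0.64 × 57.5 = 36.8 mm.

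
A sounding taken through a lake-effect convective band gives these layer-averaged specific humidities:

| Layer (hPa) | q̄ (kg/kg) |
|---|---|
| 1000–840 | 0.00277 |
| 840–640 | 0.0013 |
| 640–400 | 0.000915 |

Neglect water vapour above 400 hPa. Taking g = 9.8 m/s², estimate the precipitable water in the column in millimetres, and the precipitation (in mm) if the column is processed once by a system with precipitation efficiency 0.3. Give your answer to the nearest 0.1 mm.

Precipitable water is the column-integrated vapour mass per unit area: PW = (1/g) Σ q̄ Δp, with q in kg/kg and Δp in Pa (1 kg/m² of water = 1 mm).
Layer 1000–840 hPa: Δp = 160 hPa = 16000 Pa, q̄ = 0.00277 kg/kg → 0.00277 × 16000 / 9.8 = 4.52 mm
Layer 840–640 hPa: Δp = 200 hPa = 20000 Pa, q̄ = 0.0013 kg/kg → 0.0013 × 20000 / 9.8 = 2.65 mm
Layer 640–400 hPa: Δp = 240 hPa = 24000 Pa, q̄ = 0.000915 kg/kg → 0.000915 × 24000 / 9.8 = 2.24 mm
PW = 4.52 + 2.65 + 2.24 = 9.41 ≈ 9.4 mm.
Precipitation = ε × PW = 0.3 × 9.4 = 2.8 mm.

PW ≈ 9.4 mm; precipitation ≈ 2.8 mm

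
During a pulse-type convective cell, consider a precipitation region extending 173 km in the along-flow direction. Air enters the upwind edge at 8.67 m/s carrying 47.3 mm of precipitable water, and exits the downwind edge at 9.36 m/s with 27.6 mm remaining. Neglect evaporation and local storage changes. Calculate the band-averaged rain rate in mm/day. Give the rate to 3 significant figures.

Column moisture flux per unit crosswind length is F = V × PW.
Inflow: F_in = 8.67 × 47.3 = 410.091 mm·m/s
Outflow: F_out = 9.36 × 27.6 = 258.336 mm·m/s
Steady-state rate R = (F_in − F_out)/L = (410.091 − 258.336) / 173000 m = 8.772e-04 mm/s.
R = 8.772e-04 × 3600 × 24 = 75.8 mm/day.

R ≈ 75.8 mm/day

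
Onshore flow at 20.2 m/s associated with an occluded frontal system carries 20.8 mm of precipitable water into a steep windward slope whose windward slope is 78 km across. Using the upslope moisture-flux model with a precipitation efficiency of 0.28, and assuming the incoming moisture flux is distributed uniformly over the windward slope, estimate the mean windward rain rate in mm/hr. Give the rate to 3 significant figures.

R ≈ 5.43 mm/hr

Incoming column moisture flux per unit ridge length: F = V × PW = 20.2 × 20.8 = 420.16 mm·m/s.
Spread over the 78 km slope with efficiency ε = 0.28: R = ε·F/W = 0.28 × 420.16 / 78000 m = 1.508e-03 mm/s.
R = 1.508e-03 × 3600 = 5.43 mm/hr.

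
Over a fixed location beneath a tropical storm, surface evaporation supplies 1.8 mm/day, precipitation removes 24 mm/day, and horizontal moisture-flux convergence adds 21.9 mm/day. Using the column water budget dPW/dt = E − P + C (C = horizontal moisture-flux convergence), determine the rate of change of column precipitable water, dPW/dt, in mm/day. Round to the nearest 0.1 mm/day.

dPW/dt ≈ -0.3 mm/day

dPW/dt = E − P + C = 1.8 − 24 + (21.9) = -0.3 mm/day.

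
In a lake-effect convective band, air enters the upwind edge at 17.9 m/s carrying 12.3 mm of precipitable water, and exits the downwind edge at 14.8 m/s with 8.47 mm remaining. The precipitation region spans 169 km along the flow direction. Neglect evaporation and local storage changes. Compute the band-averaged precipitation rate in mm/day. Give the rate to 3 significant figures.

R ≈ 48.5 mm/day

Column moisture flux per unit crosswind length is F = V × PW.
Inflow: F_in = 17.9 × 12.3 = 220.17 mm·m/s
Outflow: F_out = 14.8 × 8.47 = 125.356 mm·m/s
Steady-state rate R = (F_in − F_out)/L = (220.17 − 125.356) / 169000 m = 5.610e-04 mm/s.
R = 5.610e-04 × 3600 × 24 = 48.5 mm/day.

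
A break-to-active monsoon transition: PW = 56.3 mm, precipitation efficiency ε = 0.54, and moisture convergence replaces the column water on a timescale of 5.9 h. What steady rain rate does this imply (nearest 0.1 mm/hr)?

R ≈ 5.2 mm/hr

Each overturning extracts ε × PW = 0.54 × 56.3 = 30.402 mm.
Rate = ε·PW / τ = 30.402 / 5.9 h = 5.2 mm/hr.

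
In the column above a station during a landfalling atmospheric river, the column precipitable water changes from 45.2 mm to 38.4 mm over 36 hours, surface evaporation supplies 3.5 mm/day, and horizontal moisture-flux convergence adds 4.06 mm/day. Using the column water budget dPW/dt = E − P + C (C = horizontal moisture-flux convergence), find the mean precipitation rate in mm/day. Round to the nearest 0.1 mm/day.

P ≈ 12.1 mm/day

dPW/dt = (38.4 − 45.2) mm / (36/24 day) = -4.533 mm/day.
P = E + C − dPW/dt = 3.5 + (4.06) − (-4.533) = 12.1 mm/day.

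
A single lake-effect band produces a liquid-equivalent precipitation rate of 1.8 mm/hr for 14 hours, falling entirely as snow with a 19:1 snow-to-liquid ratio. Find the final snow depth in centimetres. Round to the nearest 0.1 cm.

Liquid-equivalent depth = 1.8 × 14 = 25.2 mm.
Snow depth = 25.2 mm × 19 = 478.8 mm = 47.9 cm.

snow depth ≈ 47.9 cm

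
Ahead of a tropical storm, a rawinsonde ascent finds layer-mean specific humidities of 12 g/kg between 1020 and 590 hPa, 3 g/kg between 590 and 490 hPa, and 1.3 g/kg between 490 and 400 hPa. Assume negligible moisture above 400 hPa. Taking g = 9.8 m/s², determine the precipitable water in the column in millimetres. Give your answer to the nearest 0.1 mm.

PW ≈ 56.9 mm

Precipitable water is the column-integrated vapour mass per unit area: PW = (1/g) Σ q̄ Δp, with q in kg/kg and Δp in Pa (1 kg/m² of water = 1 mm).
Layer 1020–590 hPa: Δp = 430 hPa = 43000 Pa, q̄ = 0.012 kg/kg → 0.012 × 43000 / 9.8 = 52.65 mm
Layer 590–490 hPa: Δp = 100 hPa = 10000 Pa, q̄ = 0.003 kg/kg → 0.003 × 10000 / 9.8 = 3.06 mm
Layer 490–400 hPa: Δp = 90 hPa = 9000 Pa, q̄ = 0.0013 kg/kg → 0.0013 × 9000 / 9.8 = 1.19 mm
PW = 52.65 + 3.06 + 1.19 = 56.90 ≈ 56.9 mm.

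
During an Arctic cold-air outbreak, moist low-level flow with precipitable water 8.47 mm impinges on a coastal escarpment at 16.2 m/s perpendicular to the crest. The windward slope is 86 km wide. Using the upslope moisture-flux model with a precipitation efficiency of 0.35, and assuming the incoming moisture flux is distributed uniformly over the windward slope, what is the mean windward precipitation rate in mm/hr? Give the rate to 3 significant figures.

R ≈ 2.01 mm/hr

Incoming column moisture flux per unit ridge length: F = V × PW = 16.2 × 8.47 = 137.214 mm·m/s.
Spread over the 86 km slope with efficiency ε = 0.35: R = ε·F/W = 0.35 × 137.214 / 86000 m = 5.584e-04 mm/s.
R = 5.584e-04 × 3600 = 2.01 mm/hr.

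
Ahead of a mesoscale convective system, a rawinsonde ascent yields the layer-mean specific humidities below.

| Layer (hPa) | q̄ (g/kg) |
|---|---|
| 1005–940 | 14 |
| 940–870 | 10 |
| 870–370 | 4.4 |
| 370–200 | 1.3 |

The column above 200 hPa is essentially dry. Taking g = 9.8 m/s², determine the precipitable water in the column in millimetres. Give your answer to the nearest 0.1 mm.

PW ≈ 41.1 mm

Precipitable water is the column-integrated vapour mass per unit area: PW = (1/g) Σ q̄ Δp, with q in kg/kg and Δp in Pa (1 kg/m² of water = 1 mm).
Layer 1005–940 hPa: Δp = 65 hPa = 6500 Pa, q̄ = 0.014 kg/kg → 0.014 × 6500 / 9.8 = 9.29 mm
Layer 940–870 hPa: Δp = 70 hPa = 7000 Pa, q̄ = 0.01 kg/kg → 0.01 × 7000 / 9.8 = 7.14 mm
Layer 870–370 hPa: Δp = 500 hPa = 50000 Pa, q̄ = 0.0044 kg/kg → 0.0044 × 50000 / 9.8 = 22.45 mm
Layer 370–200 hPa: Δp = 170 hPa = 17000 Pa, q̄ = 0.0013 kg/kg → 0.0013 × 17000 / 9.8 = 2.26 mm
PW = 9.29 + 7.14 + 22.45 + 2.26 = 41.14 ≈ 41.1 mm.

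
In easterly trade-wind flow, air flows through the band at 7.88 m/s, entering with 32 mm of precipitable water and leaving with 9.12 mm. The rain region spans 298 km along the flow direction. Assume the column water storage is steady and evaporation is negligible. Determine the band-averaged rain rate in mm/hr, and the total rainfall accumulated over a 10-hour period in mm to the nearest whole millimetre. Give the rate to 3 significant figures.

Column moisture flux per unit crosswind length is F = V × PW.
Inflow: F_in = 7.88 × 32 = 252.16 mm·m/s
Outflow: F_out = 7.88 × 9.12 = 71.8656 mm·m/s
Steady-state rate R = (F_in − F_out)/L = (252.16 − 71.8656) / 298000 m = 6.050e-04 mm/s.
R = 6.050e-04 × 3600 = 2.18 mm/hr.
Over 10 h: total = 2.18 × 10 = 21.8 ≈ 22 mm.

R ≈ 2.18 mm/hr; total ≈ 22 mm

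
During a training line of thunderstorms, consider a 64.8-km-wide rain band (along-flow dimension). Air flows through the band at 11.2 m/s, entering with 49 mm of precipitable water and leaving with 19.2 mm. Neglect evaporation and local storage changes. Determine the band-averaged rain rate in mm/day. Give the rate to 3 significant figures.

R ≈ 445 mm/day

Column moisture flux per unit crosswind length is F = V × PW.
Inflow: F_in = 11.2 × 49 = 548.8 mm·m/s
Outflow: F_out = 11.2 × 19.2 = 215.04 mm·m/s
Steady-state rate R = (F_in − F_out)/L = (548.8 − 215.04) / 64800 m = 5.151e-03 mm/s.
R = 5.151e-03 × 3600 × 24 = 445 mm/day.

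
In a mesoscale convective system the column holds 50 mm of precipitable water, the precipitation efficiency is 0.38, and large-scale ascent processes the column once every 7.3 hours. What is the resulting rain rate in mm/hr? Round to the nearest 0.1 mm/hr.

Each overturning extracts ε × PW = 0.38 × 50 = 19 mm.
Rate = ε·PW / τ = 19 / 7.3 h = 2.6 mm/hr.

R ≈ 2.6 mm/hr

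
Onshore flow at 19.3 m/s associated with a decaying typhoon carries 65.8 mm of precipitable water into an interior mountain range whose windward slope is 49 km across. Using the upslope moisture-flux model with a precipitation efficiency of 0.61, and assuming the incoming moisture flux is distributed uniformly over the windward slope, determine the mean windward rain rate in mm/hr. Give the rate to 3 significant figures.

R ≈ 56.9 mm/hr

Incoming column moisture flux per unit ridge length: F = V × PW = 19.3 × 65.8 = 1269.94 mm·m/s.
Spread over the 49 km slope with efficiency ε = 0.61: R = ε·F/W = 0.61 × 1269.94 / 49000 m = 1.581e-02 mm/s.
R = 1.581e-02 × 3600 = 56.9 mm/hr.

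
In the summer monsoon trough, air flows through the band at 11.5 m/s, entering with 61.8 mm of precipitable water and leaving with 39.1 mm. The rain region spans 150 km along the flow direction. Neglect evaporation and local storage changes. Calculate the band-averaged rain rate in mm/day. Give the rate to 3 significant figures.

R ≈ 150 mm/day

Column moisture flux per unit crosswind length is F = V × PW.
Inflow: F_in = 11.5 × 61.8 = 710.7 mm·m/s
Outflow: F_out = 11.5 × 39.1 = 449.65 mm·m/s
Steady-state rate R = (F_in − F_out)/L = (710.7 − 449.65) / 150000 m = 1.740e-03 mm/s.
R = 1.740e-03 × 3600 × 24 = 150 mm/day.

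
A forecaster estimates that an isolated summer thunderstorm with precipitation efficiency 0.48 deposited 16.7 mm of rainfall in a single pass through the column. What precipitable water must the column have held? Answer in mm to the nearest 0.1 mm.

PW = rainfall / ε = 16.7 / 0.48 = 34.8 mm.

PW ≈ 34.8 mm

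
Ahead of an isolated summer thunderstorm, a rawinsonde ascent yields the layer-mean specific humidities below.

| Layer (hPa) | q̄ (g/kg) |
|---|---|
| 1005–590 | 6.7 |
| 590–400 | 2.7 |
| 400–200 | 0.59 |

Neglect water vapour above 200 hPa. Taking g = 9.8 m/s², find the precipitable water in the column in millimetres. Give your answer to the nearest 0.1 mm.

PW ≈ 34.8 mm

Precipitable water is the column-integrated vapour mass per unit area: PW = (1/g) Σ q̄ Δp, with q in kg/kg and Δp in Pa (1 kg/m² of water = 1 mm).
Layer 1005–590 hPa: Δp = 415 hPa = 41500 Pa, q̄ = 0.0067 kg/kg → 0.0067 × 41500 / 9.8 = 28.37 mm
Layer 590–400 hPa: Δp = 190 hPa = 19000 Pa, q̄ = 0.0027 kg/kg → 0.0027 × 19000 / 9.8 = 5.23 mm
Layer 400–200 hPa: Δp = 200 hPa = 20000 Pa, q̄ = 0.00059 kg/kg → 0.00059 × 20000 / 9.8 = 1.20 mm
PW = 28.37 + 5.23 + 1.20 = 34.80 ≈ 34.8 mm.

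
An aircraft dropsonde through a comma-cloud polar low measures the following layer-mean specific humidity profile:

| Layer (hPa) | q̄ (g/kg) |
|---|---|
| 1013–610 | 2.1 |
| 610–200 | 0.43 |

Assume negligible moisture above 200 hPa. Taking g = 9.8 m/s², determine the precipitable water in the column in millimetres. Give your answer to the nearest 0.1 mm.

Precipitable water is the column-integrated vapour mass per unit area: PW = (1/g) Σ q̄ Δp, with q in kg/kg and Δp in Pa (1 kg/m² of water = 1 mm).
Layer 1013–610 hPa: Δp = 403 hPa = 40300 Pa, q̄ = 0.0021 kg/kg → 0.0021 × 40300 / 9.8 = 8.64 mm
Layer 610–200 hPa: Δp = 410 hPa = 41000 Pa, q̄ = 0.00043 kg/kg → 0.00043 × 41000 / 9.8 = 1.80 mm
PW = 8.64 + 1.80 = 10.44 ≈ 10.4 mm.

PW ≈ 10.4 mm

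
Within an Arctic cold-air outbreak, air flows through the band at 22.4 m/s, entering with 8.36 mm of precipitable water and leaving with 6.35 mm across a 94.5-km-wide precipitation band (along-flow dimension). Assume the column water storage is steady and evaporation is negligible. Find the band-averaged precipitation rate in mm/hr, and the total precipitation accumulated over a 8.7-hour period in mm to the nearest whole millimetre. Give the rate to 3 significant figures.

Column moisture flux per unit crosswind length is F = V × PW.
Inflow: F_in = 22.4 × 8.36 = 187.264 mm·m/s
Outflow: F_out = 22.4 × 6.35 = 142.24 mm·m/s
Steady-state rate R = (F_in − F_out)/L = (187.264 − 142.24) / 94500 m = 4.764e-04 mm/s.
R = 4.764e-04 × 3600 = 1.72 mm/hr.
Over 8.7 h: total = 1.72 × 8.7 = 14.964 ≈ 15 mm.

R ≈ 1.72 mm/hr; total ≈ 15 mm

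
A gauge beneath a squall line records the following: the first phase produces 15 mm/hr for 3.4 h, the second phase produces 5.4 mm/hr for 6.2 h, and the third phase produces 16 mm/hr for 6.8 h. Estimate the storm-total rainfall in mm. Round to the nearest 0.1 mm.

total ≈ 193.3 mm

Total = Σ Rᵢ Δtᵢ = 15 × 3.4 + 5.4 × 6.2 + 16 × 6.8
      = 51 + 33.48 + 108.8 = 193.3 mm.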